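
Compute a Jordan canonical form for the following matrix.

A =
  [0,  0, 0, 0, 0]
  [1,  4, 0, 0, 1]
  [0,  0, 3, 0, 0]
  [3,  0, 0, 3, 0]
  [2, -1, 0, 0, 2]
J_1(0) ⊕ J_2(3) ⊕ J_1(3) ⊕ J_1(3)

The characteristic polynomial is
  det(x·I − A) = x^5 - 12*x^4 + 54*x^3 - 108*x^2 + 81*x = x*(x - 3)^4

Eigenvalues and multiplicities (the geometric multiplicity of λ is n − rank(A − λI), which equals the number of Jordan blocks for λ):
  λ = 0: algebraic multiplicity = 1, geometric multiplicity = 1
  λ = 3: algebraic multiplicity = 4, geometric multiplicity = 3

Determining the block sizes for each eigenvalue:
  λ = 0: one block (gm = 1), so the single block has size am = 1 → block sizes [1]
  λ = 3: 3 blocks summing to 4 forces exactly one block of size 2 and the rest size 1 → block sizes [2, 1, 1]

Assembling the blocks gives a Jordan form
J =
  [0, 0, 0, 0, 0]
  [0, 3, 1, 0, 0]
  [0, 0, 3, 0, 0]
  [0, 0, 0, 3, 0]
  [0, 0, 0, 0, 3]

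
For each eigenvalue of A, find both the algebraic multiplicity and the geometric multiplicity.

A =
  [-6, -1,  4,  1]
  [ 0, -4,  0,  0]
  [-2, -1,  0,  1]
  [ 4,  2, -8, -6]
λ = -4: alg = 4, geom = 3

Step 1 — factor the characteristic polynomial to read off the algebraic multiplicities:
  χ_A(x) = (x + 4)^4

Step 2 — compute geometric multiplicities via the rank-nullity identity g(λ) = n − rank(A − λI):
  rank(A − (-4)·I) = 1, so dim ker(A − (-4)·I) = n − 1 = 3

Summary:
  λ = -4: algebraic multiplicity = 4, geometric multiplicity = 3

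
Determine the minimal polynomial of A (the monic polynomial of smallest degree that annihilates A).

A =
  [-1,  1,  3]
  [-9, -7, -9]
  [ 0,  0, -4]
x^2 + 8*x + 16

The characteristic polynomial is χ_A(x) = (x + 4)^3, so the eigenvalues are known. The minimal polynomial is
  m_A(x) = Π_λ (x − λ)^{k_λ}
where k_λ is the size of the *largest* Jordan block for λ (equivalently, the smallest k with (A − λI)^k v = 0 for every generalised eigenvector v of λ).

  λ = -4: largest Jordan block has size 2, contributing (x + 4)^2

So m_A(x) = (x + 4)^2 = x^2 + 8*x + 16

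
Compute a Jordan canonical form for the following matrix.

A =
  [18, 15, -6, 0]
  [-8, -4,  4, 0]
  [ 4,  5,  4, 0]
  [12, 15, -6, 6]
J_2(6) ⊕ J_1(6) ⊕ J_1(6)

The characteristic polynomial is
  det(x·I − A) = x^4 - 24*x^3 + 216*x^2 - 864*x + 1296 = (x - 6)^4

Eigenvalues and multiplicities (the geometric multiplicity of λ is n − rank(A − λI), which equals the number of Jordan blocks for λ):
  λ = 6: algebraic multiplicity = 4, geometric multiplicity = 3

Determining the block sizes for each eigenvalue:
  λ = 6: 3 blocks summing to 4 forces exactly one block of size 2 and the rest size 1 → block sizes [2, 1, 1]

Assembling the blocks gives a Jordan form
J =
  [6, 1, 0, 0]
  [0, 6, 0, 0]
  [0, 0, 6, 0]
  [0, 0, 0, 6]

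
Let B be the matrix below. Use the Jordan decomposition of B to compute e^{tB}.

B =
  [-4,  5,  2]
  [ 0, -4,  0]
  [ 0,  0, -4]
e^{tB} =
  [exp(-4*t), 5*t*exp(-4*t), 2*t*exp(-4*t)]
  [0, exp(-4*t), 0]
  [0, 0, exp(-4*t)]

Strategy: write B = P · J · P⁻¹ where J is a Jordan canonical form, so e^{tB} = P · e^{tJ} · P⁻¹, and e^{tJ} can be computed block-by-block.

B has Jordan form
J =
  [-4,  1,  0]
  [ 0, -4,  0]
  [ 0,  0, -4]
(up to reordering of blocks).

Per-block formulas:
  For a 2×2 Jordan block J_2(-4): exp(t · J_2(-4)) = e^(-4t)·(I + t·N), where N is the 2×2 nilpotent shift.
  For a 1×1 block at λ = -4: exp(t · [-4]) = [e^(-4t)].

After assembling e^{tJ} and conjugating by P, we get:

e^{tB} =
  [exp(-4*t), 5*t*exp(-4*t), 2*t*exp(-4*t)]
  [0, exp(-4*t), 0]
  [0, 0, exp(-4*t)]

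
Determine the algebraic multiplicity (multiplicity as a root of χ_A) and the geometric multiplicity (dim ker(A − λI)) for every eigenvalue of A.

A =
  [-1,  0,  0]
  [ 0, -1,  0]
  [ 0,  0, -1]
λ = -1: alg = 3, geom = 3

Step 1 — factor the characteristic polynomial to read off the algebraic multiplicities:
  χ_A(x) = (x + 1)^3

Step 2 — compute geometric multiplicities via the rank-nullity identity g(λ) = n − rank(A − λI):
  rank(A − (-1)·I) = 0, so dim ker(A − (-1)·I) = n − 0 = 3

Summary:
  λ = -1: algebraic multiplicity = 3, geometric multiplicity = 3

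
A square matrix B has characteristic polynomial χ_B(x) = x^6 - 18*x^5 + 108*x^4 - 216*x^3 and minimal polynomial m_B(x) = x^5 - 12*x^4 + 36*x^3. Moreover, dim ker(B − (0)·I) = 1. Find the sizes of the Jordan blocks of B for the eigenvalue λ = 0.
Block sizes for λ = 0: [3]

Step 1 — from the characteristic polynomial, algebraic multiplicity of λ = 0 is 3. From dim ker(B − (0)·I) = 1, there are exactly 1 Jordan blocks for λ = 0.
Step 2 — from the minimal polynomial, the factor (x − 0)^3 tells us the largest block for λ = 0 has size 3.
Step 3 — with total size 3, 1 blocks, and largest block 3, the block sizes (in nonincreasing order) are [3].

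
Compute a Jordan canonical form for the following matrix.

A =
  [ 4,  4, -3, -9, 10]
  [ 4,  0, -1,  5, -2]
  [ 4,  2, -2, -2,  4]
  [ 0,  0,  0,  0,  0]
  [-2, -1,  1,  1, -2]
J_3(0) ⊕ J_1(0) ⊕ J_1(0)

The characteristic polynomial is
  det(x·I − A) = x^5

Eigenvalues and multiplicities (the geometric multiplicity of λ is n − rank(A − λI), which equals the number of Jordan blocks for λ):
  λ = 0: algebraic multiplicity = 5, geometric multiplicity = 3

Determining the block sizes for each eigenvalue:
  λ = 0: with am = 5 and gm = 3, the partition is not yet determined (e.g. several partitions of 5 into 3 parts exist). Let N = A − (0)·I. Computing rank(N^1) = 2, rank(N^2) = 1, rank(N^3) = 0; the number of blocks of size ≥ j is rank(N^{j−1}) − rank(N^j), giving [3, 1, 1]. So we have 1 block(s) of size 3, 2 block(s) of size 1 → block sizes [3, 1, 1]

Assembling the blocks gives a Jordan form
J =
  [0, 1, 0, 0, 0]
  [0, 0, 1, 0, 0]
  [0, 0, 0, 0, 0]
  [0, 0, 0, 0, 0]
  [0, 0, 0, 0, 0]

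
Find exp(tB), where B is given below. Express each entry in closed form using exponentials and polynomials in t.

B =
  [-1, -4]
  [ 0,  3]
e^{tB} =
  [exp(-t), -exp(3*t) + exp(-t)]
  [0, exp(3*t)]

Strategy: write B = P · J · P⁻¹ where J is a Jordan canonical form, so e^{tB} = P · e^{tJ} · P⁻¹, and e^{tJ} can be computed block-by-block.

B has Jordan form
J =
  [-1, 0]
  [ 0, 3]
(up to reordering of blocks).

Per-block formulas:
  For a 1×1 block at λ = -1: exp(t · [-1]) = [e^(-1t)].
  For a 1×1 block at λ = 3: exp(t · [3]) = [e^(3t)].

After assembling e^{tJ} and conjugating by P, we get:

e^{tB} =
  [exp(-t), -exp(3*t) + exp(-t)]
  [0, exp(3*t)]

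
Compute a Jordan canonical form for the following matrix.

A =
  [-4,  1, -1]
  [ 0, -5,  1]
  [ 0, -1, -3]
J_2(-4) ⊕ J_1(-4)

The characteristic polynomial is
  det(x·I − A) = x^3 + 12*x^2 + 48*x + 64 = (x + 4)^3

Eigenvalues and multiplicities (the geometric multiplicity of λ is n − rank(A − λI), which equals the number of Jordan blocks for λ):
  λ = -4: algebraic multiplicity = 3, geometric multiplicity = 2

Determining the block sizes for each eigenvalue:
  λ = -4: 2 blocks summing to 3 forces exactly one block of size 2 and the rest size 1 → block sizes [2, 1]

Assembling the blocks gives a Jordan form
J =
  [-4,  1,  0]
  [ 0, -4,  0]
  [ 0,  0, -4]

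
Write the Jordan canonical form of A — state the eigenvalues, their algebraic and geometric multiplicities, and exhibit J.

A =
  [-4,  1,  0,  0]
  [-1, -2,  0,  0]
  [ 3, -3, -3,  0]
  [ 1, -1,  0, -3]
J_2(-3) ⊕ J_1(-3) ⊕ J_1(-3)

The characteristic polynomial is
  det(x·I − A) = x^4 + 12*x^3 + 54*x^2 + 108*x + 81 = (x + 3)^4

Eigenvalues and multiplicities (the geometric multiplicity of λ is n − rank(A − λI), which equals the number of Jordan blocks for λ):
  λ = -3: algebraic multiplicity = 4, geometric multiplicity = 3

Determining the block sizes for each eigenvalue:
  λ = -3: 3 blocks summing to 4 forces exactly one block of size 2 and the rest size 1 → block sizes [2, 1, 1]

Assembling the blocks gives a Jordan form
J =
  [-3,  1,  0,  0]
  [ 0, -3,  0,  0]
  [ 0,  0, -3,  0]
  [ 0,  0,  0, -3]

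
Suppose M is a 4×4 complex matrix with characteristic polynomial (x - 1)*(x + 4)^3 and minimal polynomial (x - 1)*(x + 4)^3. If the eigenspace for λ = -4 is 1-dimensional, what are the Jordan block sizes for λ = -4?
Block sizes for λ = -4: [3]

Step 1 — from the characteristic polynomial, algebraic multiplicity of λ = -4 is 3. From dim ker(M − (-4)·I) = 1, there are exactly 1 Jordan blocks for λ = -4.
Step 2 — from the minimal polynomial, the factor (x + 4)^3 tells us the largest block for λ = -4 has size 3.
Step 3 — with total size 3, 1 blocks, and largest block 3, the block sizes (in nonincreasing order) are [3].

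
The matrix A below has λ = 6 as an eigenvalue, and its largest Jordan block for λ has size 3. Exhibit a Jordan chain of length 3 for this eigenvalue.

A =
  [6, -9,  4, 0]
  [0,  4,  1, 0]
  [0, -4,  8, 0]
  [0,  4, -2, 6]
A Jordan chain for λ = 6 of length 3:
v_1 = (2, 0, 0, 0)ᵀ
v_2 = (-9, -2, -4, 4)ᵀ
v_3 = (0, 1, 0, 0)ᵀ

Let N = A − (6)·I. We want v_3 with N^3 v_3 = 0 but N^2 v_3 ≠ 0; then v_{j-1} := N · v_j for j = 3, …, 2.

Pick v_3 = (0, 1, 0, 0)ᵀ.
Then v_2 = N · v_3 = (-9, -2, -4, 4)ᵀ.
Then v_1 = N · v_2 = (2, 0, 0, 0)ᵀ.

Sanity check: (A − (6)·I) v_1 = (0, 0, 0, 0)ᵀ = 0. ✓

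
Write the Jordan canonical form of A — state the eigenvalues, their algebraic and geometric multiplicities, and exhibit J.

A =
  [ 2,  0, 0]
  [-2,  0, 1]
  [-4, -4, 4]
J_2(2) ⊕ J_1(2)

The characteristic polynomial is
  det(x·I − A) = x^3 - 6*x^2 + 12*x - 8 = (x - 2)^3

Eigenvalues and multiplicities (the geometric multiplicity of λ is n − rank(A − λI), which equals the number of Jordan blocks for λ):
  λ = 2: algebraic multiplicity = 3, geometric multiplicity = 2

Determining the block sizes for each eigenvalue:
  λ = 2: 2 blocks summing to 3 forces exactly one block of size 2 and the rest size 1 → block sizes [2, 1]

Assembling the blocks gives a Jordan form
J =
  [2, 1, 0]
  [0, 2, 0]
  [0, 0, 2]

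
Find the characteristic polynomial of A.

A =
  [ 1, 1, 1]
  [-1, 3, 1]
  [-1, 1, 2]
x^3 - 6*x^2 + 12*x - 8

Expanding det(x·I − A) (e.g. by cofactor expansion or by noting that A is similar to its Jordan form J, which has the same characteristic polynomial as A) gives
  χ_A(x) = x^3 - 6*x^2 + 12*x - 8
which factors as (x - 2)^3. The eigenvalues (with algebraic multiplicities) are λ = 2 with multiplicity 3.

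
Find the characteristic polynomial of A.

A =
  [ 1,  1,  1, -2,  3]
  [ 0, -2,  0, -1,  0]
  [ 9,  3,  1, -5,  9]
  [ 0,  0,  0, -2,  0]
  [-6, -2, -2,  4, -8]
x^5 + 10*x^4 + 40*x^3 + 80*x^2 + 80*x + 32

Expanding det(x·I − A) (e.g. by cofactor expansion or by noting that A is similar to its Jordan form J, which has the same characteristic polynomial as A) gives
  χ_A(x) = x^5 + 10*x^4 + 40*x^3 + 80*x^2 + 80*x + 32
which factors as (x + 2)^5. The eigenvalues (with algebraic multiplicities) are λ = -2 with multiplicity 5.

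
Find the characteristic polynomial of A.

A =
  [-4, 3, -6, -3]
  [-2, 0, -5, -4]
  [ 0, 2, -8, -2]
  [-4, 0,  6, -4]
x^4 + 16*x^3 + 96*x^2 + 256*x + 256

Expanding det(x·I − A) (e.g. by cofactor expansion or by noting that A is similar to its Jordan form J, which has the same characteristic polynomial as A) gives
  χ_A(x) = x^4 + 16*x^3 + 96*x^2 + 256*x + 256
which factors as (x + 4)^4. The eigenvalues (with algebraic multiplicities) are λ = -4 with multiplicity 4.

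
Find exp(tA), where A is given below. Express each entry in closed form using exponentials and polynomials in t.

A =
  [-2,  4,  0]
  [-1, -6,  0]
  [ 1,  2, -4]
e^{tA} =
  [2*t*exp(-4*t) + exp(-4*t), 4*t*exp(-4*t), 0]
  [-t*exp(-4*t), -2*t*exp(-4*t) + exp(-4*t), 0]
  [t*exp(-4*t), 2*t*exp(-4*t), exp(-4*t)]

Strategy: write A = P · J · P⁻¹ where J is a Jordan canonical form, so e^{tA} = P · e^{tJ} · P⁻¹, and e^{tJ} can be computed block-by-block.

A has Jordan form
J =
  [-4,  1,  0]
  [ 0, -4,  0]
  [ 0,  0, -4]
(up to reordering of blocks).

Per-block formulas:
  For a 1×1 block at λ = -4: exp(t · [-4]) = [e^(-4t)].
  For a 2×2 Jordan block J_2(-4): exp(t · J_2(-4)) = e^(-4t)·(I + t·N), where N is the 2×2 nilpotent shift.

After assembling e^{tJ} and conjugating by P, we get:

e^{tA} =
  [2*t*exp(-4*t) + exp(-4*t), 4*t*exp(-4*t), 0]
  [-t*exp(-4*t), -2*t*exp(-4*t) + exp(-4*t), 0]
  [t*exp(-4*t), 2*t*exp(-4*t), exp(-4*t)]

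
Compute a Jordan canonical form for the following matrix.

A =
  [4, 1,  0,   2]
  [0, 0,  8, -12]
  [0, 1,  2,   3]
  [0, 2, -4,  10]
J_2(4) ⊕ J_2(4)

The characteristic polynomial is
  det(x·I − A) = x^4 - 16*x^3 + 96*x^2 - 256*x + 256 = (x - 4)^4

Eigenvalues and multiplicities (the geometric multiplicity of λ is n − rank(A − λI), which equals the number of Jordan blocks for λ):
  λ = 4: algebraic multiplicity = 4, geometric multiplicity = 2

Determining the block sizes for each eigenvalue:
  λ = 4: with am = 4 and gm = 2, the partition is not yet determined (e.g. several partitions of 4 into 2 parts exist). Let N = A − (4)·I. Computing rank(N^1) = 2, rank(N^2) = 0; the number of blocks of size ≥ j is rank(N^{j−1}) − rank(N^j), giving [2, 2]. So we have 2 block(s) of size 2 → block sizes [2, 2]

Assembling the blocks gives a Jordan form
J =
  [4, 1, 0, 0]
  [0, 4, 0, 0]
  [0, 0, 4, 1]
  [0, 0, 0, 4]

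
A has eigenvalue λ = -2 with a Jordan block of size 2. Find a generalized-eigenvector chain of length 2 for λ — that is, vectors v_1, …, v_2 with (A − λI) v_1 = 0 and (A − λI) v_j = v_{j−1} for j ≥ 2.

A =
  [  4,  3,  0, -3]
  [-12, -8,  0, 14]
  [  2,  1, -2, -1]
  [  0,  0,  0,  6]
A Jordan chain for λ = -2 of length 2:
v_1 = (6, -12, 2, 0)ᵀ
v_2 = (1, 0, 0, 0)ᵀ

Let N = A − (-2)·I. We want v_2 with N^2 v_2 = 0 but N^1 v_2 ≠ 0; then v_{j-1} := N · v_j for j = 2, …, 2.

Pick v_2 = (1, 0, 0, 0)ᵀ.
Then v_1 = N · v_2 = (6, -12, 2, 0)ᵀ.

Sanity check: (A − (-2)·I) v_1 = (0, 0, 0, 0)ᵀ = 0. ✓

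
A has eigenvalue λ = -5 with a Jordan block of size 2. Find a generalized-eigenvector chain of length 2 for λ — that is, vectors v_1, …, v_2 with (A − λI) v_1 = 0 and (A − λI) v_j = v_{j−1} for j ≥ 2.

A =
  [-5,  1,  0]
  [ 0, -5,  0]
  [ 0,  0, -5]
A Jordan chain for λ = -5 of length 2:
v_1 = (1, 0, 0)ᵀ
v_2 = (0, 1, 0)ᵀ

Let N = A − (-5)·I. We want v_2 with N^2 v_2 = 0 but N^1 v_2 ≠ 0; then v_{j-1} := N · v_j for j = 2, …, 2.

Pick v_2 = (0, 1, 0)ᵀ.
Then v_1 = N · v_2 = (1, 0, 0)ᵀ.

Sanity check: (A − (-5)·I) v_1 = (0, 0, 0)ᵀ = 0. ✓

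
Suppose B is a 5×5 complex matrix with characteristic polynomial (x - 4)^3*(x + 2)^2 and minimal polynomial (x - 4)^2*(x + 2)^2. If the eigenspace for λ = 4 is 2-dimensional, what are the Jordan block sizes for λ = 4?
Block sizes for λ = 4: [2, 1]

Step 1 — from the characteristic polynomial, algebraic multiplicity of λ = 4 is 3. From dim ker(B − (4)·I) = 2, there are exactly 2 Jordan blocks for λ = 4.
Step 2 — from the minimal polynomial, the factor (x − 4)^2 tells us the largest block for λ = 4 has size 2.
Step 3 — with total size 3, 2 blocks, and largest block 2, the block sizes (in nonincreasing order) are [2, 1].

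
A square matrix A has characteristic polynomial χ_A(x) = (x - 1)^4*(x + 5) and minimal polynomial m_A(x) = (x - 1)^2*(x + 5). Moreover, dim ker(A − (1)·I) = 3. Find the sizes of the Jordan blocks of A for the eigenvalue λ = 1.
Block sizes for λ = 1: [2, 1, 1]

Step 1 — from the characteristic polynomial, algebraic multiplicity of λ = 1 is 4. From dim ker(A − (1)·I) = 3, there are exactly 3 Jordan blocks for λ = 1.
Step 2 — from the minimal polynomial, the factor (x − 1)^2 tells us the largest block for λ = 1 has size 2.
Step 3 — with total size 4, 3 blocks, and largest block 2, the block sizes (in nonincreasing order) are [2, 1, 1].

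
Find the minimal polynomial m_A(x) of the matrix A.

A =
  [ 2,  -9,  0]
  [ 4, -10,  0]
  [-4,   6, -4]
x^2 + 8*x + 16

The characteristic polynomial is χ_A(x) = (x + 4)^3, so the eigenvalues are known. The minimal polynomial is
  m_A(x) = Π_λ (x − λ)^{k_λ}
where k_λ is the size of the *largest* Jordan block for λ (equivalently, the smallest k with (A − λI)^k v = 0 for every generalised eigenvector v of λ).

  λ = -4: largest Jordan block has size 2, contributing (x + 4)^2

So m_A(x) = (x + 4)^2 = x^2 + 8*x + 16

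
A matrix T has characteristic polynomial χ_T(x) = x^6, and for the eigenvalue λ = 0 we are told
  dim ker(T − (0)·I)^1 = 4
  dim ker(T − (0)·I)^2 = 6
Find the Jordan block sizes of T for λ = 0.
Block sizes for λ = 0: [2, 2, 1, 1]

From the dimensions of kernels of powers, the number of Jordan blocks of size at least j is d_j − d_{j−1} where d_j = dim ker(N^j) (with d_0 = 0). Computing the differences gives [4, 2].
The number of blocks of size exactly k is (#blocks of size ≥ k) − (#blocks of size ≥ k + 1), so the partition is: 2 block(s) of size 1, 2 block(s) of size 2.
In nonincreasing order the block sizes are [2, 2, 1, 1].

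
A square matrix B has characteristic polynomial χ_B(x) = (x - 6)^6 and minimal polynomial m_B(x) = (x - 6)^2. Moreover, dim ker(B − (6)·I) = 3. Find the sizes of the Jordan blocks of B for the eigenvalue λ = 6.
Block sizes for λ = 6: [2, 2, 2]

Step 1 — from the characteristic polynomial, algebraic multiplicity of λ = 6 is 6. From dim ker(B − (6)·I) = 3, there are exactly 3 Jordan blocks for λ = 6.
Step 2 — from the minimal polynomial, the factor (x − 6)^2 tells us the largest block for λ = 6 has size 2.
Step 3 — with total size 6, 3 blocks, and largest block 2, the block sizes (in nonincreasing order) are [2, 2, 2].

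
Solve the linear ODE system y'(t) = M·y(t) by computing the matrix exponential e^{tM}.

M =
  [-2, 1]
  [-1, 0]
e^{tM} =
  [-t*exp(-t) + exp(-t), t*exp(-t)]
  [-t*exp(-t), t*exp(-t) + exp(-t)]

Strategy: write M = P · J · P⁻¹ where J is a Jordan canonical form, so e^{tM} = P · e^{tJ} · P⁻¹, and e^{tJ} can be computed block-by-block.

M has Jordan form
J =
  [-1,  1]
  [ 0, -1]
(up to reordering of blocks).

Per-block formulas:
  For a 2×2 Jordan block J_2(-1): exp(t · J_2(-1)) = e^(-1t)·(I + t·N), where N is the 2×2 nilpotent shift.

After assembling e^{tJ} and conjugating by P, we get:

e^{tM} =
  [-t*exp(-t) + exp(-t), t*exp(-t)]
  [-t*exp(-t), t*exp(-t) + exp(-t)]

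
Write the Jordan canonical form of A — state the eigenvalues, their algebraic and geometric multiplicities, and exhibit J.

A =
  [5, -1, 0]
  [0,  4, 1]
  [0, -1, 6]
J_3(5)

The characteristic polynomial is
  det(x·I − A) = x^3 - 15*x^2 + 75*x - 125 = (x - 5)^3

Eigenvalues and multiplicities (the geometric multiplicity of λ is n − rank(A − λI), which equals the number of Jordan blocks for λ):
  λ = 5: algebraic multiplicity = 3, geometric multiplicity = 1

Determining the block sizes for each eigenvalue:
  λ = 5: one block (gm = 1), so the single block has size am = 3 → block sizes [3]

Assembling the blocks gives a Jordan form
J =
  [5, 1, 0]
  [0, 5, 1]
  [0, 0, 5]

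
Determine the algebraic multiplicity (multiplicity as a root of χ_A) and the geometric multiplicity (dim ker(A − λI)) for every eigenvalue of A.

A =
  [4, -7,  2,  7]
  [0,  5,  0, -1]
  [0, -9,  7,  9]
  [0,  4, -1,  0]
λ = 4: alg = 4, geom = 2

Step 1 — factor the characteristic polynomial to read off the algebraic multiplicities:
  χ_A(x) = (x - 4)^4

Step 2 — compute geometric multiplicities via the rank-nullity identity g(λ) = n − rank(A − λI):
  rank(A − (4)·I) = 2, so dim ker(A − (4)·I) = n − 2 = 2

Summary:
  λ = 4: algebraic multiplicity = 4, geometric multiplicity = 2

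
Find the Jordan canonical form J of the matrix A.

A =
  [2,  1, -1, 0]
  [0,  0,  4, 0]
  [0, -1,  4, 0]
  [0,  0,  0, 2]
J_3(2) ⊕ J_1(2)

The characteristic polynomial is
  det(x·I − A) = x^4 - 8*x^3 + 24*x^2 - 32*x + 16 = (x - 2)^4

Eigenvalues and multiplicities (the geometric multiplicity of λ is n − rank(A − λI), which equals the number of Jordan blocks for λ):
  λ = 2: algebraic multiplicity = 4, geometric multiplicity = 2

Determining the block sizes for each eigenvalue:
  λ = 2: with am = 4 and gm = 2, the partition is not yet determined (e.g. several partitions of 4 into 2 parts exist). Let N = A − (2)·I. Computing rank(N^1) = 2, rank(N^2) = 1, rank(N^3) = 0; the number of blocks of size ≥ j is rank(N^{j−1}) − rank(N^j), giving [2, 1, 1]. So we have 1 block(s) of size 3, 1 block(s) of size 1 → block sizes [3, 1]

Assembling the blocks gives a Jordan form
J =
  [2, 1, 0, 0]
  [0, 2, 1, 0]
  [0, 0, 2, 0]
  [0, 0, 0, 2]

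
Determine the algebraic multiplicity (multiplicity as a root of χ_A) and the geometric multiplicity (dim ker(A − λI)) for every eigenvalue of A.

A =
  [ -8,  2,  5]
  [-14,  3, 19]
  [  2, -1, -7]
λ = -4: alg = 3, geom = 1

Step 1 — factor the characteristic polynomial to read off the algebraic multiplicities:
  χ_A(x) = (x + 4)^3

Step 2 — compute geometric multiplicities via the rank-nullity identity g(λ) = n − rank(A − λI):
  rank(A − (-4)·I) = 2, so dim ker(A − (-4)·I) = n − 2 = 1

Summary:
  λ = -4: algebraic multiplicity = 3, geometric multiplicity = 1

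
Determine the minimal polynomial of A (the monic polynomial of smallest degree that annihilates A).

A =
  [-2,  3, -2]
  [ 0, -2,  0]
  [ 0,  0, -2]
x^2 + 4*x + 4

The characteristic polynomial is χ_A(x) = (x + 2)^3, so the eigenvalues are known. The minimal polynomial is
  m_A(x) = Π_λ (x − λ)^{k_λ}
where k_λ is the size of the *largest* Jordan block for λ (equivalently, the smallest k with (A − λI)^k v = 0 for every generalised eigenvector v of λ).

  λ = -2: largest Jordan block has size 2, contributing (x + 2)^2

So m_A(x) = (x + 2)^2 = x^2 + 4*x + 4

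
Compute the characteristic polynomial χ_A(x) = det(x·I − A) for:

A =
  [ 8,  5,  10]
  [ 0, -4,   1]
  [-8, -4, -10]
x^3 + 6*x^2 + 12*x + 8

Expanding det(x·I − A) (e.g. by cofactor expansion or by noting that A is similar to its Jordan form J, which has the same characteristic polynomial as A) gives
  χ_A(x) = x^3 + 6*x^2 + 12*x + 8
which factors as (x + 2)^3. The eigenvalues (with algebraic multiplicities) are λ = -2 with multiplicity 3.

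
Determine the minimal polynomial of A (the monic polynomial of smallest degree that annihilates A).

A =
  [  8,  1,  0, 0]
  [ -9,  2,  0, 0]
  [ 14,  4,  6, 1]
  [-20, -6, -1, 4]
x^2 - 10*x + 25

The characteristic polynomial is χ_A(x) = (x - 5)^4, so the eigenvalues are known. The minimal polynomial is
  m_A(x) = Π_λ (x − λ)^{k_λ}
where k_λ is the size of the *largest* Jordan block for λ (equivalently, the smallest k with (A − λI)^k v = 0 for every generalised eigenvector v of λ).

  λ = 5: largest Jordan block has size 2, contributing (x − 5)^2

So m_A(x) = (x - 5)^2 = x^2 - 10*x + 25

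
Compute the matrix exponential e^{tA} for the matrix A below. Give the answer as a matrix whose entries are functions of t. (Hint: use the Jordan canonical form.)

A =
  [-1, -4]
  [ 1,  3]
e^{tA} =
  [-2*t*exp(t) + exp(t), -4*t*exp(t)]
  [t*exp(t), 2*t*exp(t) + exp(t)]

Strategy: write A = P · J · P⁻¹ where J is a Jordan canonical form, so e^{tA} = P · e^{tJ} · P⁻¹, and e^{tJ} can be computed block-by-block.

A has Jordan form
J =
  [1, 1]
  [0, 1]
(up to reordering of blocks).

Per-block formulas:
  For a 2×2 Jordan block J_2(1): exp(t · J_2(1)) = e^(1t)·(I + t·N), where N is the 2×2 nilpotent shift.

After assembling e^{tJ} and conjugating by P, we get:

e^{tA} =
  [-2*t*exp(t) + exp(t), -4*t*exp(t)]
  [t*exp(t), 2*t*exp(t) + exp(t)]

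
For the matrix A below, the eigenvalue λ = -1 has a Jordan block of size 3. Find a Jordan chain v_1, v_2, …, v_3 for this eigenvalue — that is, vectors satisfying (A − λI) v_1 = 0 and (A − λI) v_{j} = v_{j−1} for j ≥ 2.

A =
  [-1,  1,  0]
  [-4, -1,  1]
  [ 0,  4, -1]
A Jordan chain for λ = -1 of length 3:
v_1 = (-4, 0, -16)ᵀ
v_2 = (0, -4, 0)ᵀ
v_3 = (1, 0, 0)ᵀ

Let N = A − (-1)·I. We want v_3 with N^3 v_3 = 0 but N^2 v_3 ≠ 0; then v_{j-1} := N · v_j for j = 3, …, 2.

Pick v_3 = (1, 0, 0)ᵀ.
Then v_2 = N · v_3 = (0, -4, 0)ᵀ.
Then v_1 = N · v_2 = (-4, 0, -16)ᵀ.

Sanity check: (A − (-1)·I) v_1 = (0, 0, 0)ᵀ = 0. ✓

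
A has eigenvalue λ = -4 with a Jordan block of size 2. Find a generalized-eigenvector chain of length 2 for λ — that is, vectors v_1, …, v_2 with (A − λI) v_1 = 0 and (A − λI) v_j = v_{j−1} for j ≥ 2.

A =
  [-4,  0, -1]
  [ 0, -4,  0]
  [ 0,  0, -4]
A Jordan chain for λ = -4 of length 2:
v_1 = (-1, 0, 0)ᵀ
v_2 = (0, 0, 1)ᵀ

Let N = A − (-4)·I. We want v_2 with N^2 v_2 = 0 but N^1 v_2 ≠ 0; then v_{j-1} := N · v_j for j = 2, …, 2.

Pick v_2 = (0, 0, 1)ᵀ.
Then v_1 = N · v_2 = (-1, 0, 0)ᵀ.

Sanity check: (A − (-4)·I) v_1 = (0, 0, 0)ᵀ = 0. ✓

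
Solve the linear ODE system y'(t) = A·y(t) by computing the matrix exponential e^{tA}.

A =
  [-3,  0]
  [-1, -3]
e^{tA} =
  [exp(-3*t), 0]
  [-t*exp(-3*t), exp(-3*t)]

Strategy: write A = P · J · P⁻¹ where J is a Jordan canonical form, so e^{tA} = P · e^{tJ} · P⁻¹, and e^{tJ} can be computed block-by-block.

A has Jordan form
J =
  [-3,  1]
  [ 0, -3]
(up to reordering of blocks).

Per-block formulas:
  For a 2×2 Jordan block J_2(-3): exp(t · J_2(-3)) = e^(-3t)·(I + t·N), where N is the 2×2 nilpotent shift.

After assembling e^{tJ} and conjugating by P, we get:

e^{tA} =
  [exp(-3*t), 0]
  [-t*exp(-3*t), exp(-3*t)]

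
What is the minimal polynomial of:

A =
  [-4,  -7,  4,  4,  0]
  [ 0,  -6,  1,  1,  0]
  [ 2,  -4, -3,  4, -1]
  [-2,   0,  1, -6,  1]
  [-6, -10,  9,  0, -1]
x^3 + 12*x^2 + 48*x + 64

The characteristic polynomial is χ_A(x) = (x + 4)^5, so the eigenvalues are known. The minimal polynomial is
  m_A(x) = Π_λ (x − λ)^{k_λ}
where k_λ is the size of the *largest* Jordan block for λ (equivalently, the smallest k with (A − λI)^k v = 0 for every generalised eigenvector v of λ).

  λ = -4: largest Jordan block has size 3, contributing (x + 4)^3

So m_A(x) = (x + 4)^3 = x^3 + 12*x^2 + 48*x + 64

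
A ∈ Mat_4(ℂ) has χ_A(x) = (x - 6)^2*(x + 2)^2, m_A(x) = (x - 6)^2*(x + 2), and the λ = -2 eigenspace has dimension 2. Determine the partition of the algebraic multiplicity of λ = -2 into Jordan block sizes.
Block sizes for λ = -2: [1, 1]

Step 1 — from the characteristic polynomial, algebraic multiplicity of λ = -2 is 2. From dim ker(A − (-2)·I) = 2, there are exactly 2 Jordan blocks for λ = -2.
Step 2 — from the minimal polynomial, the factor (x + 2) tells us the largest block for λ = -2 has size 1.
Step 3 — with total size 2, 2 blocks, and largest block 1, the block sizes (in nonincreasing order) are [1, 1].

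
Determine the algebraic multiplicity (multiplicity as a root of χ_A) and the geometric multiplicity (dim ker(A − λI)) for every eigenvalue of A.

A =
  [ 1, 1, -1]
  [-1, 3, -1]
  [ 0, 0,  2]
λ = 2: alg = 3, geom = 2

Step 1 — factor the characteristic polynomial to read off the algebraic multiplicities:
  χ_A(x) = (x - 2)^3

Step 2 — compute geometric multiplicities via the rank-nullity identity g(λ) = n − rank(A − λI):
  rank(A − (2)·I) = 1, so dim ker(A − (2)·I) = n − 1 = 2

Summary:
  λ = 2: algebraic multiplicity = 3, geometric multiplicity = 2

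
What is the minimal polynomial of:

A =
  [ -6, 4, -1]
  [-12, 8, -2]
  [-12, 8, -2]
x^2

The characteristic polynomial is χ_A(x) = x^3, so the eigenvalues are known. The minimal polynomial is
  m_A(x) = Π_λ (x − λ)^{k_λ}
where k_λ is the size of the *largest* Jordan block for λ (equivalently, the smallest k with (A − λI)^k v = 0 for every generalised eigenvector v of λ).

  λ = 0: largest Jordan block has size 2, contributing (x − 0)^2

So m_A(x) = x^2 = x^2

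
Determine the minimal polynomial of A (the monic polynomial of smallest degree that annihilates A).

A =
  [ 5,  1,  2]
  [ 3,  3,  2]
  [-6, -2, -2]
x^2 - 4*x + 4

The characteristic polynomial is χ_A(x) = (x - 2)^3, so the eigenvalues are known. The minimal polynomial is
  m_A(x) = Π_λ (x − λ)^{k_λ}
where k_λ is the size of the *largest* Jordan block for λ (equivalently, the smallest k with (A − λI)^k v = 0 for every generalised eigenvector v of λ).

  λ = 2: largest Jordan block has size 2, contributing (x − 2)^2

So m_A(x) = (x - 2)^2 = x^2 - 4*x + 4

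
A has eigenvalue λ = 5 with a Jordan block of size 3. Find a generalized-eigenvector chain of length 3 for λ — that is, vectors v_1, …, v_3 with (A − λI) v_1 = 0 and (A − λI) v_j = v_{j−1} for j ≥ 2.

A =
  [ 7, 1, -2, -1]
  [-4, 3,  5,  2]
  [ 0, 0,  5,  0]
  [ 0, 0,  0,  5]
A Jordan chain for λ = 5 of length 3:
v_1 = (1, -2, 0, 0)ᵀ
v_2 = (-2, 5, 0, 0)ᵀ
v_3 = (0, 0, 1, 0)ᵀ

Let N = A − (5)·I. We want v_3 with N^3 v_3 = 0 but N^2 v_3 ≠ 0; then v_{j-1} := N · v_j for j = 3, …, 2.

Pick v_3 = (0, 0, 1, 0)ᵀ.
Then v_2 = N · v_3 = (-2, 5, 0, 0)ᵀ.
Then v_1 = N · v_2 = (1, -2, 0, 0)ᵀ.

Sanity check: (A − (5)·I) v_1 = (0, 0, 0, 0)ᵀ = 0. ✓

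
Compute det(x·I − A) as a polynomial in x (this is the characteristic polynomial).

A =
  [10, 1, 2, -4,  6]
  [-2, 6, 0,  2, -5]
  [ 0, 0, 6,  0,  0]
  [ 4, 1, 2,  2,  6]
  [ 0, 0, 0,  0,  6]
x^5 - 30*x^4 + 360*x^3 - 2160*x^2 + 6480*x - 7776

Expanding det(x·I − A) (e.g. by cofactor expansion or by noting that A is similar to its Jordan form J, which has the same characteristic polynomial as A) gives
  χ_A(x) = x^5 - 30*x^4 + 360*x^3 - 2160*x^2 + 6480*x - 7776
which factors as (x - 6)^5. The eigenvalues (with algebraic multiplicities) are λ = 6 with multiplicity 5.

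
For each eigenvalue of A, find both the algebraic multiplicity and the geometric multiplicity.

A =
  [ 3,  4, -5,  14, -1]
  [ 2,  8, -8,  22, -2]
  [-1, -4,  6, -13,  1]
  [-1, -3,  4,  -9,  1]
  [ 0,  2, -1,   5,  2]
λ = 2: alg = 5, geom = 2

Step 1 — factor the characteristic polynomial to read off the algebraic multiplicities:
  χ_A(x) = (x - 2)^5

Step 2 — compute geometric multiplicities via the rank-nullity identity g(λ) = n − rank(A − λI):
  rank(A − (2)·I) = 3, so dim ker(A − (2)·I) = n − 3 = 2

Summary:
  λ = 2: algebraic multiplicity = 5, geometric multiplicity = 2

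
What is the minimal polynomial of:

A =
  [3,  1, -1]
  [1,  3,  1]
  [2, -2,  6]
x^2 - 8*x + 16

The characteristic polynomial is χ_A(x) = (x - 4)^3, so the eigenvalues are known. The minimal polynomial is
  m_A(x) = Π_λ (x − λ)^{k_λ}
where k_λ is the size of the *largest* Jordan block for λ (equivalently, the smallest k with (A − λI)^k v = 0 for every generalised eigenvector v of λ).

  λ = 4: largest Jordan block has size 2, contributing (x − 4)^2

So m_A(x) = (x - 4)^2 = x^2 - 8*x + 16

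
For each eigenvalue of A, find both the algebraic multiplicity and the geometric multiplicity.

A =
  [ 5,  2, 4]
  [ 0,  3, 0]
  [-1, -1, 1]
λ = 3: alg = 3, geom = 2

Step 1 — factor the characteristic polynomial to read off the algebraic multiplicities:
  χ_A(x) = (x - 3)^3

Step 2 — compute geometric multiplicities via the rank-nullity identity g(λ) = n − rank(A − λI):
  rank(A − (3)·I) = 1, so dim ker(A − (3)·I) = n − 1 = 2

Summary:
  λ = 3: algebraic multiplicity = 3, geometric multiplicity = 2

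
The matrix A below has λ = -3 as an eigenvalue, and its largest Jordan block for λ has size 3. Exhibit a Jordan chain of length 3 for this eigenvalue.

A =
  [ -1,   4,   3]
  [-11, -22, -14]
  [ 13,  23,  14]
A Jordan chain for λ = -3 of length 3:
v_1 = (-1, 5, -6)ᵀ
v_2 = (2, -11, 13)ᵀ
v_3 = (1, 0, 0)ᵀ

Let N = A − (-3)·I. We want v_3 with N^3 v_3 = 0 but N^2 v_3 ≠ 0; then v_{j-1} := N · v_j for j = 3, …, 2.

Pick v_3 = (1, 0, 0)ᵀ.
Then v_2 = N · v_3 = (2, -11, 13)ᵀ.
Then v_1 = N · v_2 = (-1, 5, -6)ᵀ.

Sanity check: (A − (-3)·I) v_1 = (0, 0, 0)ᵀ = 0. ✓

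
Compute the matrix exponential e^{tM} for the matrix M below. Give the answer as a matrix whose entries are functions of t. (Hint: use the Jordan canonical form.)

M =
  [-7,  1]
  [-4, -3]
e^{tM} =
  [-2*t*exp(-5*t) + exp(-5*t), t*exp(-5*t)]
  [-4*t*exp(-5*t), 2*t*exp(-5*t) + exp(-5*t)]

Strategy: write M = P · J · P⁻¹ where J is a Jordan canonical form, so e^{tM} = P · e^{tJ} · P⁻¹, and e^{tJ} can be computed block-by-block.

M has Jordan form
J =
  [-5,  1]
  [ 0, -5]
(up to reordering of blocks).

Per-block formulas:
  For a 2×2 Jordan block J_2(-5): exp(t · J_2(-5)) = e^(-5t)·(I + t·N), where N is the 2×2 nilpotent shift.

After assembling e^{tJ} and conjugating by P, we get:

e^{tM} =
  [-2*t*exp(-5*t) + exp(-5*t), t*exp(-5*t)]
  [-4*t*exp(-5*t), 2*t*exp(-5*t) + exp(-5*t)]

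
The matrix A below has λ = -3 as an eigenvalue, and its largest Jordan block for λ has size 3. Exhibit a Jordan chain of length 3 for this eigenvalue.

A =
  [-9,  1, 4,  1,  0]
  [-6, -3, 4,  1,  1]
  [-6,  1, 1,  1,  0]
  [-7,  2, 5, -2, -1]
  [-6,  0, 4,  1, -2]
A Jordan chain for λ = -3 of length 3:
v_1 = (-1, -1, -1, -1, -1)ᵀ
v_2 = (-6, -6, -6, -7, -6)ᵀ
v_3 = (1, 0, 0, 0, 0)ᵀ

Let N = A − (-3)·I. We want v_3 with N^3 v_3 = 0 but N^2 v_3 ≠ 0; then v_{j-1} := N · v_j for j = 3, …, 2.

Pick v_3 = (1, 0, 0, 0, 0)ᵀ.
Then v_2 = N · v_3 = (-6, -6, -6, -7, -6)ᵀ.
Then v_1 = N · v_2 = (-1, -1, -1, -1, -1)ᵀ.

Sanity check: (A − (-3)·I) v_1 = (0, 0, 0, 0, 0)ᵀ = 0. ✓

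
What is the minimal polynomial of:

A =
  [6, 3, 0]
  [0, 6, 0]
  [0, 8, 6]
x^2 - 12*x + 36

The characteristic polynomial is χ_A(x) = (x - 6)^3, so the eigenvalues are known. The minimal polynomial is
  m_A(x) = Π_λ (x − λ)^{k_λ}
where k_λ is the size of the *largest* Jordan block for λ (equivalently, the smallest k with (A − λI)^k v = 0 for every generalised eigenvector v of λ).

  λ = 6: largest Jordan block has size 2, contributing (x − 6)^2

So m_A(x) = (x - 6)^2 = x^2 - 12*x + 36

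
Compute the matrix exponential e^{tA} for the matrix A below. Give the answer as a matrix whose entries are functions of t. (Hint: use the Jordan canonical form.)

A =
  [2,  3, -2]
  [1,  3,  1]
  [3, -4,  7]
e^{tA} =
  [t^2*exp(4*t)/2 - 2*t*exp(4*t) + exp(4*t), -t^2*exp(4*t)/2 + 3*t*exp(4*t), t^2*exp(4*t)/2 - 2*t*exp(4*t)]
  [t*exp(4*t), -t*exp(4*t) + exp(4*t), t*exp(4*t)]
  [-t^2*exp(4*t)/2 + 3*t*exp(4*t), t^2*exp(4*t)/2 - 4*t*exp(4*t), -t^2*exp(4*t)/2 + 3*t*exp(4*t) + exp(4*t)]

Strategy: write A = P · J · P⁻¹ where J is a Jordan canonical form, so e^{tA} = P · e^{tJ} · P⁻¹, and e^{tJ} can be computed block-by-block.

A has Jordan form
J =
  [4, 1, 0]
  [0, 4, 1]
  [0, 0, 4]
(up to reordering of blocks).

Per-block formulas:
  For a 3×3 Jordan block J_3(4): exp(t · J_3(4)) = e^(4t)·(I + t·N + (t^2/2)·N^2), where N is the 3×3 nilpotent shift.

After assembling e^{tJ} and conjugating by P, we get:

e^{tA} =
  [t^2*exp(4*t)/2 - 2*t*exp(4*t) + exp(4*t), -t^2*exp(4*t)/2 + 3*t*exp(4*t), t^2*exp(4*t)/2 - 2*t*exp(4*t)]
  [t*exp(4*t), -t*exp(4*t) + exp(4*t), t*exp(4*t)]
  [-t^2*exp(4*t)/2 + 3*t*exp(4*t), t^2*exp(4*t)/2 - 4*t*exp(4*t), -t^2*exp(4*t)/2 + 3*t*exp(4*t) + exp(4*t)]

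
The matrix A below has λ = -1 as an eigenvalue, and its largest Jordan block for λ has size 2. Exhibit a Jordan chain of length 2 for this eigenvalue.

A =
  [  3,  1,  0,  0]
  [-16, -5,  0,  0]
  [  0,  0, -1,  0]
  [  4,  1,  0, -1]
A Jordan chain for λ = -1 of length 2:
v_1 = (4, -16, 0, 4)ᵀ
v_2 = (1, 0, 0, 0)ᵀ

Let N = A − (-1)·I. We want v_2 with N^2 v_2 = 0 but N^1 v_2 ≠ 0; then v_{j-1} := N · v_j for j = 2, …, 2.

Pick v_2 = (1, 0, 0, 0)ᵀ.
Then v_1 = N · v_2 = (4, -16, 0, 4)ᵀ.

Sanity check: (A − (-1)·I) v_1 = (0, 0, 0, 0)ᵀ = 0. ✓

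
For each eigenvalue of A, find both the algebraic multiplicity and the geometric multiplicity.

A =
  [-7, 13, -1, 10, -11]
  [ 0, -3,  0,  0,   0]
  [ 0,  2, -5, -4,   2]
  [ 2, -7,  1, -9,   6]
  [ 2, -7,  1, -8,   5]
λ = -5: alg = 3, geom = 1; λ = -3: alg = 1, geom = 1; λ = -1: alg = 1, geom = 1

Step 1 — factor the characteristic polynomial to read off the algebraic multiplicities:
  χ_A(x) = (x + 1)*(x + 3)*(x + 5)^3

Step 2 — compute geometric multiplicities via the rank-nullity identity g(λ) = n − rank(A − λI):
  rank(A − (-5)·I) = 4, so dim ker(A − (-5)·I) = n − 4 = 1
  rank(A − (-3)·I) = 4, so dim ker(A − (-3)·I) = n − 4 = 1
  rank(A − (-1)·I) = 4, so dim ker(A − (-1)·I) = n − 4 = 1

Summary:
  λ = -5: algebraic multiplicity = 3, geometric multiplicity = 1
  λ = -3: algebraic multiplicity = 1, geometric multiplicity = 1
  λ = -1: algebraic multiplicity = 1, geometric multiplicity = 1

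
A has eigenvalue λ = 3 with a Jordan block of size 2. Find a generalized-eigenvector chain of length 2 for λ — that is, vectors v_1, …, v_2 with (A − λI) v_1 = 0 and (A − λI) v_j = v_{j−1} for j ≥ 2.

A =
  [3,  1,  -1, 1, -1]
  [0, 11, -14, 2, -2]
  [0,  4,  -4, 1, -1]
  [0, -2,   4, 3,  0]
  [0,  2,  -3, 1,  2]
A Jordan chain for λ = 3 of length 2:
v_1 = (1, 8, 4, -2, 2)ᵀ
v_2 = (0, 1, 0, 0, 0)ᵀ

Let N = A − (3)·I. We want v_2 with N^2 v_2 = 0 but N^1 v_2 ≠ 0; then v_{j-1} := N · v_j for j = 2, …, 2.

Pick v_2 = (0, 1, 0, 0, 0)ᵀ.
Then v_1 = N · v_2 = (1, 8, 4, -2, 2)ᵀ.

Sanity check: (A − (3)·I) v_1 = (0, 0, 0, 0, 0)ᵀ = 0. ✓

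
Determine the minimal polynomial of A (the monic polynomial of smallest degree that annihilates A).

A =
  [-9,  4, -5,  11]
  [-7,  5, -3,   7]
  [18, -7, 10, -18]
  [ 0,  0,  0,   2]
x^3 - 6*x^2 + 12*x - 8

The characteristic polynomial is χ_A(x) = (x - 2)^4, so the eigenvalues are known. The minimal polynomial is
  m_A(x) = Π_λ (x − λ)^{k_λ}
where k_λ is the size of the *largest* Jordan block for λ (equivalently, the smallest k with (A − λI)^k v = 0 for every generalised eigenvector v of λ).

  λ = 2: largest Jordan block has size 3, contributing (x − 2)^3

So m_A(x) = (x - 2)^3 = x^3 - 6*x^2 + 12*x - 8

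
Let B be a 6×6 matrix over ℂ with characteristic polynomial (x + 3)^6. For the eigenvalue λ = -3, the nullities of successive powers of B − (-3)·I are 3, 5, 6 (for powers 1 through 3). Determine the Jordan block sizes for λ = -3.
Block sizes for λ = -3: [3, 2, 1]

From the dimensions of kernels of powers, the number of Jordan blocks of size at least j is d_j − d_{j−1} where d_j = dim ker(N^j) (with d_0 = 0). Computing the differences gives [3, 2, 1].
The number of blocks of size exactly k is (#blocks of size ≥ k) − (#blocks of size ≥ k + 1), so the partition is: 1 block(s) of size 1, 1 block(s) of size 2, 1 block(s) of size 3.
In nonincreasing order the block sizes are [3, 2, 1].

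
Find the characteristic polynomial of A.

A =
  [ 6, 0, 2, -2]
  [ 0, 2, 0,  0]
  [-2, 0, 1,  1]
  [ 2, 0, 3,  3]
x^4 - 12*x^3 + 52*x^2 - 96*x + 64

Expanding det(x·I − A) (e.g. by cofactor expansion or by noting that A is similar to its Jordan form J, which has the same characteristic polynomial as A) gives
  χ_A(x) = x^4 - 12*x^3 + 52*x^2 - 96*x + 64
which factors as (x - 4)^2*(x - 2)^2. The eigenvalues (with algebraic multiplicities) are λ = 2 with multiplicity 2, λ = 4 with multiplicity 2.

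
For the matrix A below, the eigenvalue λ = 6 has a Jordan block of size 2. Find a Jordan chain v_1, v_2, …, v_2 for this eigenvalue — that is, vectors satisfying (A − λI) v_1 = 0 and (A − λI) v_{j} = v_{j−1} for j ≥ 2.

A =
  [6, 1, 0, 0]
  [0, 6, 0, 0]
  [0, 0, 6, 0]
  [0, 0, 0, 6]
A Jordan chain for λ = 6 of length 2:
v_1 = (1, 0, 0, 0)ᵀ
v_2 = (0, 1, 0, 0)ᵀ

Let N = A − (6)·I. We want v_2 with N^2 v_2 = 0 but N^1 v_2 ≠ 0; then v_{j-1} := N · v_j for j = 2, …, 2.

Pick v_2 = (0, 1, 0, 0)ᵀ.
Then v_1 = N · v_2 = (1, 0, 0, 0)ᵀ.

Sanity check: (A − (6)·I) v_1 = (0, 0, 0, 0)ᵀ = 0. ✓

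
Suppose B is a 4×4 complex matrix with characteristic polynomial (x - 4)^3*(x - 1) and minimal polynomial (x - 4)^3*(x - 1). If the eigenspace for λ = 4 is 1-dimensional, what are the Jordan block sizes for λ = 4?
Block sizes for λ = 4: [3]

Step 1 — from the characteristic polynomial, algebraic multiplicity of λ = 4 is 3. From dim ker(B − (4)·I) = 1, there are exactly 1 Jordan blocks for λ = 4.
Step 2 — from the minimal polynomial, the factor (x − 4)^3 tells us the largest block for λ = 4 has size 3.
Step 3 — with total size 3, 1 blocks, and largest block 3, the block sizes (in nonincreasing order) are [3].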